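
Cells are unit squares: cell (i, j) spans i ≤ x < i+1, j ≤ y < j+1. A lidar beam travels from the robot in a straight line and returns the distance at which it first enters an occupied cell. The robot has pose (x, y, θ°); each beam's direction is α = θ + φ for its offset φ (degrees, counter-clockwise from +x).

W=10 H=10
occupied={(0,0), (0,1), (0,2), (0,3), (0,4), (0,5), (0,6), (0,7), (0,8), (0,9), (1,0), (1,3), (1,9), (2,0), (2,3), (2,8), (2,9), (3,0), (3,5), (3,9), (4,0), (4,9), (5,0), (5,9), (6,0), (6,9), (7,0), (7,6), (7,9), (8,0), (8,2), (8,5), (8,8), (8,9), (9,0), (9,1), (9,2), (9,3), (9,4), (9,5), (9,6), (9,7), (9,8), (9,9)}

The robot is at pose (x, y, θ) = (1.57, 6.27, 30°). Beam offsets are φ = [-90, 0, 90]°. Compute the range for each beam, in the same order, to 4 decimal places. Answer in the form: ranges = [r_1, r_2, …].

beam 1: φ=-90°, α=300°
  direction (0.5000, -0.8660); cell (1,6); t to first gridline: x 0.8600, y 0.3118 (then +2.0000 / +1.1547)
    (1,5) via y @ 0.3118
    (2,5) via x @ 0.8600
    (2,4) via y @ 1.4665
    (2,3) via y @ 2.6212  # hit
  → r_1 = 2.6212
beam 2: φ=0°, α=30°
  direction (0.8660, 0.5000); cell (1,6); t to first gridline: x 0.4965, y 1.4600 (then +1.1547 / +2.0000)
    (2,6) via x @ 0.4965
    (2,7) via y @ 1.4600
    (3,7) via x @ 1.6512
    (4,7) via x @ 2.8059
    (4,8) via y @ 3.4600
    (5,8) via x @ 3.9606
    (6,8) via x @ 5.1153
    (6,9) via y @ 5.4600  # hit
  → r_2 = 5.4600
beam 3: φ=90°, α=120°
  direction (-0.5000, 0.8660); cell (1,6); t to first gridline: x 1.1400, y 0.8429 (then +2.0000 / +1.1547)
    (1,7) via y @ 0.8429
    (0,7) via x @ 1.1400  # hit
  → r_3 = 1.1400

ranges = [2.6212, 5.4600, 1.1400]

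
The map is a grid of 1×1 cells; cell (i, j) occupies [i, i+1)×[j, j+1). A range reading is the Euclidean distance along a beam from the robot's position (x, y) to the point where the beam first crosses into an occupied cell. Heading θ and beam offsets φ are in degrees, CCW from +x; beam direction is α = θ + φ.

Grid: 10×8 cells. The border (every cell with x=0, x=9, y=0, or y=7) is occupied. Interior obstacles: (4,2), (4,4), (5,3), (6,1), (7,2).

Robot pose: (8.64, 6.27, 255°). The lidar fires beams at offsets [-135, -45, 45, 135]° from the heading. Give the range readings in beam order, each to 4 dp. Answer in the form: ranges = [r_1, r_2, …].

ranges = [0.8429, 4.2031, 0.7200, 0.4157]

beam 1: φ=-135°, α=120°
  cosα=-0.5000 sinα=0.8660 | (8,6) | tMaxX 1.2800 tMaxY 0.8429 | tΔX 2.0000 tΔY 1.1547
    t=0.8429 [y] (8,7) — stop
  → r_1 = 0.8429
beam 2: φ=-45°, α=210°
  cosα=-0.8660 sinα=-0.5000 | (8,6) | tMaxX 0.7390 tMaxY 0.5400 | tΔX 1.1547 tΔY 2.0000
    t=0.5400 [y] (8,5)
    t=0.7390 [x] (7,5)
    t=1.8937 [x] (6,5)
    t=2.5400 [y] (6,4)
    t=3.0484 [x] (5,4)
    t=4.2031 [x] (4,4) — stop
  → r_2 = 4.2031
beam 3: φ=45°, α=300°
  cosα=0.5000 sinα=-0.8660 | (8,6) | tMaxX 0.7200 tMaxY 0.3118 | tΔX 2.0000 tΔY 1.1547
    t=0.3118 [y] (8,5)
    t=0.7200 [x] (9,5) — stop
  → r_3 = 0.7200
beam 4: φ=135°, α=30°
  cosα=0.8660 sinα=0.5000 | (8,6) | tMaxX 0.4157 tMaxY 1.4600 | tΔX 1.1547 tΔY 2.0000
    t=0.4157 [x] (9,6) — stop
  → r_4 = 0.4157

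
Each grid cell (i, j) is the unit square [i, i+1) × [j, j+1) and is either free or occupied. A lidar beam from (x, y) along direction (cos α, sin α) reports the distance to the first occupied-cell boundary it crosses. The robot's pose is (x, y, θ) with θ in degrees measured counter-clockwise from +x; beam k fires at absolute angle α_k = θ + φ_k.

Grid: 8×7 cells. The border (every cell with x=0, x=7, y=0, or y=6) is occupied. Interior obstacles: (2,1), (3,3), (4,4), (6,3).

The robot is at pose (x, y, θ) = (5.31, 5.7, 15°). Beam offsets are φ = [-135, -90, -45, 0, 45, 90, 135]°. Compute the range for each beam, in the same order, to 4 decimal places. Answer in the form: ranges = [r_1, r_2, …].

beam 1: φ=-135°, α=240°
  direction (-0.5000, -0.8660); cell (5,5); t to first gridline: x 0.6200, y 0.8083 (then +2.0000 / +1.1547)
    (4,5) via x @ 0.6200
    (4,4) via y @ 0.8083  # hit
  → r_1 = 0.8083
beam 2: φ=-90°, α=285°
  direction (0.2588, -0.9659); cell (5,5); t to first gridline: x 2.6660, y 0.7247 (then +3.8637 / +1.0353)
    (5,4) via y @ 0.7247
    (5,3) via y @ 1.7600
    (6,3) via x @ 2.6660  # hit
  → r_2 = 2.6660
beam 3: φ=-45°, α=330°
  direction (0.8660, -0.5000); cell (5,5); t to first gridline: x 0.7967, y 1.4000 (then +1.1547 / +2.0000)
    (6,5) via x @ 0.7967
    (6,4) via y @ 1.4000
    (7,4) via x @ 1.9514  # hit
  → r_3 = 1.9514
beam 4: φ=0°, α=15°
  direction (0.9659, 0.2588); cell (5,5); t to first gridline: x 0.7143, y 1.1591 (then +1.0353 / +3.8637)
    (6,5) via x @ 0.7143
    (6,6) via y @ 1.1591  # hit
  → r_4 = 1.1591
beam 5: φ=45°, α=60°
  direction (0.5000, 0.8660); cell (5,5); t to first gridline: x 1.3800, y 0.3464 (then +2.0000 / +1.1547)
    (5,6) via y @ 0.3464  # hit
  → r_5 = 0.3464
beam 6: φ=90°, α=105°
  direction (-0.2588, 0.9659); cell (5,5); t to first gridline: x 1.1977, y 0.3106 (then +3.8637 / +1.0353)
    (5,6) via y @ 0.3106  # hit
  → r_6 = 0.3106
beam 7: φ=135°, α=150°
  direction (-0.8660, 0.5000); cell (5,5); t to first gridline: x 0.3580, y 0.6000 (then +1.1547 / +2.0000)
    (4,5) via x @ 0.3580
    (4,6) via y @ 0.6000  # hit
  → r_7 = 0.6000

ranges = [0.8083, 2.6660, 1.9514, 1.1591, 0.3464, 0.3106, 0.6000]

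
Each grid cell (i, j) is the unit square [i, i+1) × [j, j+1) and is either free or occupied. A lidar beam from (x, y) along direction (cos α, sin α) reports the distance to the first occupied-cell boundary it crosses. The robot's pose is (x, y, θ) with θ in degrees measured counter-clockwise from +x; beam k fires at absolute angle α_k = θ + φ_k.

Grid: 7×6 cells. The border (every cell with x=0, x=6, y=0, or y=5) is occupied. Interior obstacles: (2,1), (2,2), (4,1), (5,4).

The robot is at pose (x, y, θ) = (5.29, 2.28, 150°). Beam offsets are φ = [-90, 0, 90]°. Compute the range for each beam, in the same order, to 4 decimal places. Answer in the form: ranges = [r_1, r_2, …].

beam 1: φ=-90°, α=60°
  d=(0.5000,0.8660)  start (5,2)  tX=1.4200 tY=0.8314  stride 1/|dx|=2.0000 1/|dy|=1.1547
    cross y-line → (5,3), t=0.8314
    cross x-line → (6,3), t=1.4200 (wall)
  → r_1 = 1.4200
beam 2: φ=0°, α=150°
  d=(-0.8660,0.5000)  start (5,2)  tX=0.3349 tY=1.4400  stride 1/|dx|=1.1547 1/|dy|=2.0000
    cross x-line → (4,2), t=0.3349
    cross y-line → (4,3), t=1.4400
    cross x-line → (3,3), t=1.4896
    cross x-line → (2,3), t=2.6443
    cross y-line → (2,4), t=3.4400
    cross x-line → (1,4), t=3.7990
    cross x-line → (0,4), t=4.9537 (wall)
  → r_2 = 4.9537
beam 3: φ=90°, α=240°
  d=(-0.5000,-0.8660)  start (5,2)  tX=0.5800 tY=0.3233  stride 1/|dx|=2.0000 1/|dy|=1.1547
    cross y-line → (5,1), t=0.3233
    cross x-line → (4,1), t=0.5800 (wall)
  → r_3 = 0.5800

ranges = [1.4200, 4.9537, 0.5800]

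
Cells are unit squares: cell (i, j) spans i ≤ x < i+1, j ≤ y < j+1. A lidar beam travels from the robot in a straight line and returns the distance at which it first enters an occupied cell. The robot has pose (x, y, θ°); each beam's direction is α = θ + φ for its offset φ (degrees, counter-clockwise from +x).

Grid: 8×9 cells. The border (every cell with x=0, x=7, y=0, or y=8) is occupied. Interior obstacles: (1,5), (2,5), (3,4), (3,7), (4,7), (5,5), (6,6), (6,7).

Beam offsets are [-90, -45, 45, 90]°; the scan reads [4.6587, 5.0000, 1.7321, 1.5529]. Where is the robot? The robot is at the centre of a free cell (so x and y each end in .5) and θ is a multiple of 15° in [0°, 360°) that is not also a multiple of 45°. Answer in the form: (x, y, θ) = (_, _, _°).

The pose lattice has 34·16 = 544 candidates. Test each by forward raycasting.
  (4.5, 5.5, 195°): beam 1 = 1.5529 ≠ 4.6587 ✗
  (1.5, 7.5, 165°): beam 1 = 0.5176 ≠ 4.6587 ✗
  (5.5, 6.5, 120°): beam 1 = 0.5774 ≠ 4.6587 ✗
  (1.5, 4.5, 195°): beam 1 = 0.5176 ≠ 4.6587 ✗
  …
  (5.5, 2.5, 195°): r_1=4.6587, r_2=5.0000, r_3=1.7321, r_4=1.5529 — all match ✓
Only this pose fits every beam.

(x, y, θ) = (5.5, 2.5, 195°)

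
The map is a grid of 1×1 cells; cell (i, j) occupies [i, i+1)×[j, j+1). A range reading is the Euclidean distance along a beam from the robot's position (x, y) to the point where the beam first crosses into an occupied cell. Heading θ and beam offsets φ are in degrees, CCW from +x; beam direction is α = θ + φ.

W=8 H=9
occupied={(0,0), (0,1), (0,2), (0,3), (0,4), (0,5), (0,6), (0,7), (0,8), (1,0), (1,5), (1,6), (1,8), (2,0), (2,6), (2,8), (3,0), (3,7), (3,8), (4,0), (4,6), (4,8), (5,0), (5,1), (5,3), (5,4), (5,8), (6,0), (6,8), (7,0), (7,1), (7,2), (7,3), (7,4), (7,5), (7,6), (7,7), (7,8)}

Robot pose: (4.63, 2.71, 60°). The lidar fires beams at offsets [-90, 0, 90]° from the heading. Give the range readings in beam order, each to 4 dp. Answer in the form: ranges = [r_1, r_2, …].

ranges = [1.4200, 0.7400, 4.1916]

beam 1: φ=-90°, α=330°
  d=(0.8660,-0.5000)  start (4,2)  tX=0.4272 tY=1.4200  stride 1/|dx|=1.1547 1/|dy|=2.0000
    cross x-line → (5,2), t=0.4272
    cross y-line → (5,1), t=1.4200 (wall)
  → r_1 = 1.4200
beam 2: φ=0°, α=60°
  d=(0.5000,0.8660)  start (4,2)  tX=0.7400 tY=0.3349  stride 1/|dx|=2.0000 1/|dy|=1.1547
    cross y-line → (4,3), t=0.3349
    cross x-line → (5,3), t=0.7400 (wall)
  → r_2 = 0.7400
beam 3: φ=90°, α=150°
  d=(-0.8660,0.5000)  start (4,2)  tX=0.7275 tY=0.5800  stride 1/|dx|=1.1547 1/|dy|=2.0000
    cross y-line → (4,3), t=0.5800
    cross x-line → (3,3), t=0.7275
    cross x-line → (2,3), t=1.8822
    cross y-line → (2,4), t=2.5800
    cross x-line → (1,4), t=3.0369
    cross x-line → (0,4), t=4.1916 (wall)
  → r_3 = 4.1916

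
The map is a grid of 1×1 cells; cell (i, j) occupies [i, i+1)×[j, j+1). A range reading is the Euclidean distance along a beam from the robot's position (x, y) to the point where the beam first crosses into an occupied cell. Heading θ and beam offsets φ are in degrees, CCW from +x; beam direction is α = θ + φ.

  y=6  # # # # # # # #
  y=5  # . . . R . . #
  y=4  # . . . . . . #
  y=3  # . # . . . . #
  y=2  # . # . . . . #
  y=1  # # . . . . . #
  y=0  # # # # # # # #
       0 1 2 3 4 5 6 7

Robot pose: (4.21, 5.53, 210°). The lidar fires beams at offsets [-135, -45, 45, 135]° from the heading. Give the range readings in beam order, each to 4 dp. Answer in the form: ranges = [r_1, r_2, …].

ranges = [0.4866, 1.8159, 4.6898, 2.8884]

beam 1: φ=-135°, α=75°
  d=(0.2588,0.9659)  start (4,5)  tX=3.0523 tY=0.4866  stride 1/|dx|=3.8637 1/|dy|=1.0353
    cross y-line → (4,6), t=0.4866 (wall)
  → r_1 = 0.4866
beam 2: φ=-45°, α=165°
  d=(-0.9659,0.2588)  start (4,5)  tX=0.2174 tY=1.8159  stride 1/|dx|=1.0353 1/|dy|=3.8637
    cross x-line → (3,5), t=0.2174
    cross x-line → (2,5), t=1.2527
    cross y-line → (2,6), t=1.8159 (wall)
  → r_2 = 1.8159
beam 3: φ=45°, α=255°
  d=(-0.2588,-0.9659)  start (4,5)  tX=0.8114 tY=0.5487  stride 1/|dx|=3.8637 1/|dy|=1.0353
    cross y-line → (4,4), t=0.5487
    cross x-line → (3,4), t=0.8114
    cross y-line → (3,3), t=1.5840
    cross y-line → (3,2), t=2.6192
    cross y-line → (3,1), t=3.6545
    cross x-line → (2,1), t=4.6751
    cross y-line → (2,0), t=4.6898 (wall)
  → r_3 = 4.6898
beam 4: φ=135°, α=345°
  d=(0.9659,-0.2588)  start (4,5)  tX=0.8179 tY=2.0478  stride 1/|dx|=1.0353 1/|dy|=3.8637
    cross x-line → (5,5), t=0.8179
    cross x-line → (6,5), t=1.8531
    cross y-line → (6,4), t=2.0478
    cross x-line → (7,4), t=2.8884 (wall)
  → r_4 = 2.8884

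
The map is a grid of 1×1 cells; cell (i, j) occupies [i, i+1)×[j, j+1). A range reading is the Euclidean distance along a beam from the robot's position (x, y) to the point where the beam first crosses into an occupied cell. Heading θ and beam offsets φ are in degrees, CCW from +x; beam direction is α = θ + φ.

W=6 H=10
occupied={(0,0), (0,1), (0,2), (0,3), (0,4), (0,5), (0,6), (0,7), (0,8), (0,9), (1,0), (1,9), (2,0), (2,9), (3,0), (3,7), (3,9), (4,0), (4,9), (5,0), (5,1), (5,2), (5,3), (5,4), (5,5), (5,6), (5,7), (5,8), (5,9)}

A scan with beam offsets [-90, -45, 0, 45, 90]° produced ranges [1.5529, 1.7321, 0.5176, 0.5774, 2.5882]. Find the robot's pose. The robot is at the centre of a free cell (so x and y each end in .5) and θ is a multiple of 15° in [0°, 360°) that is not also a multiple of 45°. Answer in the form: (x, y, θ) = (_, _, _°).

(x, y, θ) = (3.5, 6.5, 75°)

Candidates: 31 free-cell centres × 16 headings = 496 poses. Raycast each; keep the one whose scan matches to 4 dp.
  (1.5, 3.5, 345°): beam 1 = 1.9319 ≠ 1.5529 ✗
  (4.5, 7.5, 15°): beam 1 = 1.9319 ≠ 1.5529 ✗
  (3.5, 1.5, 240°): beam 1 = 2.8868 ≠ 1.5529 ✗
  (2.5, 5.5, 60°): beam 1 = 2.8868 ≠ 1.5529 ✗
  …
  (3.5, 6.5, 75°): r_1=1.5529, r_2=1.7321, r_3=0.5176, r_4=0.5774, r_5=2.5882 — all match ✓
No second candidate reproduces the full scan.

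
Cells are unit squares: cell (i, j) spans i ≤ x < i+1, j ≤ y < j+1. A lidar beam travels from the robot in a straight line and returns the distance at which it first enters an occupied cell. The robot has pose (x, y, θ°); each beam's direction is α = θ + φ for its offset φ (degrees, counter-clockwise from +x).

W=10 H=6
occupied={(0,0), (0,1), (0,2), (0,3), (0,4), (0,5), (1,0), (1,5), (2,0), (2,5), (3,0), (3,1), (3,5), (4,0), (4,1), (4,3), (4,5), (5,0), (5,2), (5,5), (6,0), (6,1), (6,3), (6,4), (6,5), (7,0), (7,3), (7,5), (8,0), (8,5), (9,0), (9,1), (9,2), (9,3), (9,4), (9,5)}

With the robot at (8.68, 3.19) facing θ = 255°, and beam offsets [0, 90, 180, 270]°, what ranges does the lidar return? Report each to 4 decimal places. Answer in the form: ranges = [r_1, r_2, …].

ranges = [2.2673, 0.3313, 1.2364, 0.7040]

beam 1: φ=0°, α=255°
  d=(-0.2588,-0.9659)  start (8,3)  tX=2.6273 tY=0.1967  stride 1/|dx|=3.8637 1/|dy|=1.0353
    cross y-line → (8,2), t=0.1967
    cross y-line → (8,1), t=1.2320
    cross y-line → (8,0), t=2.2673 (wall)
  → r_1 = 2.2673
beam 2: φ=90°, α=345°
  d=(0.9659,-0.2588)  start (8,3)  tX=0.3313 tY=0.7341  stride 1/|dx|=1.0353 1/|dy|=3.8637
    cross x-line → (9,3), t=0.3313 (wall)
  → r_2 = 0.3313
beam 3: φ=180°, α=75°
  d=(0.2588,0.9659)  start (8,3)  tX=1.2364 tY=0.8386  stride 1/|dx|=3.8637 1/|dy|=1.0353
    cross y-line → (8,4), t=0.8386
    cross x-line → (9,4), t=1.2364 (wall)
  → r_3 = 1.2364
beam 4: φ=270°, α=165°
  d=(-0.9659,0.2588)  start (8,3)  tX=0.7040 tY=3.1296  stride 1/|dx|=1.0353 1/|dy|=3.8637
    cross x-line → (7,3), t=0.7040 (wall)
  → r_4 = 0.7040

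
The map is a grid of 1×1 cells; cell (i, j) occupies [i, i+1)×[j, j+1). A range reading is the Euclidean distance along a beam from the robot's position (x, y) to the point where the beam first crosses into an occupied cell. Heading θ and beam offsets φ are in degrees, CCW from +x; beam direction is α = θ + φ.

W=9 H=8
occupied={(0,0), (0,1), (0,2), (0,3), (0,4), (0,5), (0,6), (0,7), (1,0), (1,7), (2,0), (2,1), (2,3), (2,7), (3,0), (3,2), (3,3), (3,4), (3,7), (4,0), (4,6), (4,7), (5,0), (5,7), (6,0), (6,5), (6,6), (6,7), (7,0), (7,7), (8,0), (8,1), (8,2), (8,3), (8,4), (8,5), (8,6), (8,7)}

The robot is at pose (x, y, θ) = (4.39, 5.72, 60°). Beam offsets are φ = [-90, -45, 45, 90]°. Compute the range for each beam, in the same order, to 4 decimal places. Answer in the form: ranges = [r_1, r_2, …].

ranges = [4.1685, 1.6668, 0.2899, 2.5600]

beam 1: φ=-90°, α=330°
  direction (0.8660, -0.5000); cell (4,5); t to first gridline: x 0.7044, y 1.4400 (then +1.1547 / +2.0000)
    (5,5) via x @ 0.7044
    (5,4) via y @ 1.4400
    (6,4) via x @ 1.8591
    (7,4) via x @ 3.0138
    (7,3) via y @ 3.4400
    (8,3) via x @ 4.1685  # hit
  → r_1 = 4.1685
beam 2: φ=-45°, α=15°
  direction (0.9659, 0.2588); cell (4,5); t to first gridline: x 0.6315, y 1.0818 (then +1.0353 / +3.8637)
    (5,5) via x @ 0.6315
    (5,6) via y @ 1.0818
    (6,6) via x @ 1.6668  # hit
  → r_2 = 1.6668
beam 3: φ=45°, α=105°
  direction (-0.2588, 0.9659); cell (4,5); t to first gridline: x 1.5068, y 0.2899 (then +3.8637 / +1.0353)
    (4,6) via y @ 0.2899  # hit
  → r_3 = 0.2899
beam 4: φ=90°, α=150°
  direction (-0.8660, 0.5000); cell (4,5); t to first gridline: x 0.4503, y 0.5600 (then +1.1547 / +2.0000)
    (3,5) via x @ 0.4503
    (3,6) via y @ 0.5600
    (2,6) via x @ 1.6050
    (2,7) via y @ 2.5600  # hit
  → r_4 = 2.5600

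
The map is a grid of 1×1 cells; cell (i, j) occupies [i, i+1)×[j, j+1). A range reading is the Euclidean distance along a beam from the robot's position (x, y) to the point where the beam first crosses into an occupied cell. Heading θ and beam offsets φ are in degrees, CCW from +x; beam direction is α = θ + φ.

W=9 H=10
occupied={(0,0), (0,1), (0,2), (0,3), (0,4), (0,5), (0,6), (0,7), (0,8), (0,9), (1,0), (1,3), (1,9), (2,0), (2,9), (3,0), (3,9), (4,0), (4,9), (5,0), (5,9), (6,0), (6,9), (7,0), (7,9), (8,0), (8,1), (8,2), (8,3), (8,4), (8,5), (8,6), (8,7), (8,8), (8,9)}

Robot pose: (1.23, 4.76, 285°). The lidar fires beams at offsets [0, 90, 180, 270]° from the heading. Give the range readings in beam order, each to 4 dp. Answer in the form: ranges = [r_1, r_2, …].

beam 1: φ=0°, α=285°
  dir = (cos 285°, sin 285°) = (0.2588, -0.9659); from cell (1,4)
  next x-line at t=2.9751, next y-line at t=0.7868; Δt_x=3.8637, Δt_y=1.0353
    y: enter (1,3) at t=0.7868 ← occupied
  → r_1 = 0.7868
beam 2: φ=90°, α=15°
  dir = (cos 15°, sin 15°) = (0.9659, 0.2588); from cell (1,4)
  next x-line at t=0.7972, next y-line at t=0.9273; Δt_x=1.0353, Δt_y=3.8637
    x: enter (2,4) at t=0.7972
    y: enter (2,5) at t=0.9273
    x: enter (3,5) at t=1.8324
    x: enter (4,5) at t=2.8677
    x: enter (5,5) at t=3.9030
    y: enter (5,6) at t=4.7910
    x: enter (6,6) at t=4.9383
    x: enter (7,6) at t=5.9735
    x: enter (8,6) at t=7.0088 ← occupied
  → r_2 = 7.0088
beam 3: φ=180°, α=105°
  dir = (cos 105°, sin 105°) = (-0.2588, 0.9659); from cell (1,4)
  next x-line at t=0.8887, next y-line at t=0.2485; Δt_x=3.8637, Δt_y=1.0353
    y: enter (1,5) at t=0.2485
    x: enter (0,5) at t=0.8887 ← occupied
  → r_3 = 0.8887
beam 4: φ=270°, α=195°
  dir = (cos 195°, sin 195°) = (-0.9659, -0.2588); from cell (1,4)
  next x-line at t=0.2381, next y-line at t=2.9364; Δt_x=1.0353, Δt_y=3.8637
    x: enter (0,4) at t=0.2381 ← occupied
  → r_4 = 0.2381

ranges = [0.7868, 7.0088, 0.8887, 0.2381]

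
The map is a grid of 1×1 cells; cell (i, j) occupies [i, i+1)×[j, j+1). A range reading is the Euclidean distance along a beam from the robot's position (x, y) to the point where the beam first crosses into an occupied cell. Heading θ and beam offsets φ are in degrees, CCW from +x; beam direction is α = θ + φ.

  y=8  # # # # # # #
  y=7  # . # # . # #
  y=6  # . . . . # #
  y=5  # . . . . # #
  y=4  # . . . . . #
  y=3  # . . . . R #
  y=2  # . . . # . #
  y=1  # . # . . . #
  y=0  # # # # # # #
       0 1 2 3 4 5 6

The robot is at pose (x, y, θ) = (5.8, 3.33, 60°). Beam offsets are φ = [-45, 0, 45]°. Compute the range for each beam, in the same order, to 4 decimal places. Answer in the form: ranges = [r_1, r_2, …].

ranges = [0.2071, 0.4000, 1.7289]

beam 1: φ=-45°, α=15°
  d=(0.9659,0.2588)  start (5,3)  tX=0.2071 tY=2.5887  stride 1/|dx|=1.0353 1/|dy|=3.8637
    cross x-line → (6,3), t=0.2071 (wall)
  → r_1 = 0.2071
beam 2: φ=0°, α=60°
  d=(0.5000,0.8660)  start (5,3)  tX=0.4000 tY=0.7736  stride 1/|dx|=2.0000 1/|dy|=1.1547
    cross x-line → (6,3), t=0.4000 (wall)
  → r_2 = 0.4000
beam 3: φ=45°, α=105°
  d=(-0.2588,0.9659)  start (5,3)  tX=3.0910 tY=0.6936  stride 1/|dx|=3.8637 1/|dy|=1.0353
    cross y-line → (5,4), t=0.6936
    cross y-line → (5,5), t=1.7289 (wall)
  → r_3 = 1.7289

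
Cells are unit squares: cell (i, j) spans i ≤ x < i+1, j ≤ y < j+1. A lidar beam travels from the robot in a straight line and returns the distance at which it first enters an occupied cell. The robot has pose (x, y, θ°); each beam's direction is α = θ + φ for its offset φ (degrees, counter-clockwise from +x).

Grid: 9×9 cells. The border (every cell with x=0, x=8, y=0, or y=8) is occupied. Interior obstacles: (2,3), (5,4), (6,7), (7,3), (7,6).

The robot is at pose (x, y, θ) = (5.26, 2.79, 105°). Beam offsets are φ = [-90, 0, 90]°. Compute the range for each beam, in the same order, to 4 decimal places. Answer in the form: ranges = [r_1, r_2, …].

beam 1: φ=-90°, α=15°
  dir = (cos 15°, sin 15°) = (0.9659, 0.2588); from cell (5,2)
  next x-line at t=0.7661, next y-line at t=0.8114; Δt_x=1.0353, Δt_y=3.8637
    x: enter (6,2) at t=0.7661
    y: enter (6,3) at t=0.8114
    x: enter (7,3) at t=1.8014 ← occupied
  → r_1 = 1.8014
beam 2: φ=0°, α=105°
  dir = (cos 105°, sin 105°) = (-0.2588, 0.9659); from cell (5,2)
  next x-line at t=1.0046, next y-line at t=0.2174; Δt_x=3.8637, Δt_y=1.0353
    y: enter (5,3) at t=0.2174
    x: enter (4,3) at t=1.0046
    y: enter (4,4) at t=1.2527
    y: enter (4,5) at t=2.2880
    y: enter (4,6) at t=3.3232
    y: enter (4,7) at t=4.3585
    x: enter (3,7) at t=4.8683
    y: enter (3,8) at t=5.3938 ← occupied
  → r_2 = 5.3938
beam 3: φ=90°, α=195°
  dir = (cos 195°, sin 195°) = (-0.9659, -0.2588); from cell (5,2)
  next x-line at t=0.2692, next y-line at t=3.0523; Δt_x=1.0353, Δt_y=3.8637
    x: enter (4,2) at t=0.2692
    x: enter (3,2) at t=1.3044
    x: enter (2,2) at t=2.3397
    y: enter (2,1) at t=3.0523
    x: enter (1,1) at t=3.3750
    x: enter (0,1) at t=4.4103 ← occupied
  → r_3 = 4.4103

ranges = [1.8014, 5.3938, 4.4103]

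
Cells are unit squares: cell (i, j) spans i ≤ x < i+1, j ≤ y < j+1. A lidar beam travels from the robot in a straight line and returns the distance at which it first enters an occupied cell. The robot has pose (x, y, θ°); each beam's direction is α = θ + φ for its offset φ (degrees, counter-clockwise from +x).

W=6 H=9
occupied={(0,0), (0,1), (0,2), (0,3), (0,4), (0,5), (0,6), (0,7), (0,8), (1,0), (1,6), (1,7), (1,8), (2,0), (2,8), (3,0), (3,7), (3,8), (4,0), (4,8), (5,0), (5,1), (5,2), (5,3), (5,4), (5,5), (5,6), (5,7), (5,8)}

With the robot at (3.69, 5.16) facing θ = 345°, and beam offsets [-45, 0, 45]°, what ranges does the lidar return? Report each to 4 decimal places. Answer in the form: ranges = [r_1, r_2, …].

ranges = [2.6200, 1.3562, 1.5127]

beam 1: φ=-45°, α=300°
  direction (0.5000, -0.8660); cell (3,5); t to first gridline: x 0.6200, y 0.1848 (then +2.0000 / +1.1547)
    (3,4) via y @ 0.1848
    (4,4) via x @ 0.6200
    (4,3) via y @ 1.3395
    (4,2) via y @ 2.4942
    (5,2) via x @ 2.6200  # hit
  → r_1 = 2.6200
beam 2: φ=0°, α=345°
  direction (0.9659, -0.2588); cell (3,5); t to first gridline: x 0.3209, y 0.6182 (then +1.0353 / +3.8637)
    (4,5) via x @ 0.3209
    (4,4) via y @ 0.6182
    (5,4) via x @ 1.3562  # hit
  → r_2 = 1.3562
beam 3: φ=45°, α=30°
  direction (0.8660, 0.5000); cell (3,5); t to first gridline: x 0.3580, y 1.6800 (then +1.1547 / +2.0000)
    (4,5) via x @ 0.3580
    (5,5) via x @ 1.5127  # hit
  → r_3 = 1.5127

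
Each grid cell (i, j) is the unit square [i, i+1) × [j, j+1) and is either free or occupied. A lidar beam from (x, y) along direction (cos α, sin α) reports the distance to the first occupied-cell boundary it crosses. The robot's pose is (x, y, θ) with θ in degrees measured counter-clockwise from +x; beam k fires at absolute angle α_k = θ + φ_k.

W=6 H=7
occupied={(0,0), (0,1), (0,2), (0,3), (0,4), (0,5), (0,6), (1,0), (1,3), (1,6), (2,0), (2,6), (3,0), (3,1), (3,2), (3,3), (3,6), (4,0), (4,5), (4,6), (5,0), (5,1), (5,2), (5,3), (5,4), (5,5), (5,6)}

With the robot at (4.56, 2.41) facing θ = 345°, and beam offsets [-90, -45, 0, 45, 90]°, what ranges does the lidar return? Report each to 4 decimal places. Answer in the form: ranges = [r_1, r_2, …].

beam 1: φ=-90°, α=255°
  d=(-0.2588,-0.9659)  start (4,2)  tX=2.1637 tY=0.4245  stride 1/|dx|=3.8637 1/|dy|=1.0353
    cross y-line → (4,1), t=0.4245
    cross y-line → (4,0), t=1.4597 (wall)
  → r_1 = 1.4597
beam 2: φ=-45°, α=300°
  d=(0.5000,-0.8660)  start (4,2)  tX=0.8800 tY=0.4734  stride 1/|dx|=2.0000 1/|dy|=1.1547
    cross y-line → (4,1), t=0.4734
    cross x-line → (5,1), t=0.8800 (wall)
  → r_2 = 0.8800
beam 3: φ=0°, α=345°
  d=(0.9659,-0.2588)  start (4,2)  tX=0.4555 tY=1.5841  stride 1/|dx|=1.0353 1/|dy|=3.8637
    cross x-line → (5,2), t=0.4555 (wall)
  → r_3 = 0.4555
beam 4: φ=45°, α=30°
  d=(0.8660,0.5000)  start (4,2)  tX=0.5081 tY=1.1800  stride 1/|dx|=1.1547 1/|dy|=2.0000
    cross x-line → (5,2), t=0.5081 (wall)
  → r_4 = 0.5081
beam 5: φ=90°, α=75°
  d=(0.2588,0.9659)  start (4,2)  tX=1.7000 tY=0.6108  stride 1/|dx|=3.8637 1/|dy|=1.0353
    cross y-line → (4,3), t=0.6108
    cross y-line → (4,4), t=1.6461
    cross x-line → (5,4), t=1.7000 (wall)
  → r_5 = 1.7000

ranges = [1.4597, 0.8800, 0.4555, 0.5081, 1.7000]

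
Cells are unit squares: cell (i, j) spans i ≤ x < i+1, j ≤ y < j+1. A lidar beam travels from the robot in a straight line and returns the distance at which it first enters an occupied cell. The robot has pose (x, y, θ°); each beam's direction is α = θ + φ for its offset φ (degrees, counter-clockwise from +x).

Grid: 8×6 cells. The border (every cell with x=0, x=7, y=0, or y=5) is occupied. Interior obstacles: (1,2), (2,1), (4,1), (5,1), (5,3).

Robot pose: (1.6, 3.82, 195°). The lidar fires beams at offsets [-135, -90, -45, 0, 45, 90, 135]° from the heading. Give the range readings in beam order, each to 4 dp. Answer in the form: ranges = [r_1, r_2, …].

beam 1: φ=-135°, α=60°
  direction (0.5000, 0.8660); cell (1,3); t to first gridline: x 0.8000, y 0.2078 (then +2.0000 / +1.1547)
    (1,4) via y @ 0.2078
    (2,4) via x @ 0.8000
    (2,5) via y @ 1.3625  # hit
  → r_1 = 1.3625
beam 2: φ=-90°, α=105°
  direction (-0.2588, 0.9659); cell (1,3); t to first gridline: x 2.3182, y 0.1863 (then +3.8637 / +1.0353)
    (1,4) via y @ 0.1863
    (1,5) via y @ 1.2216  # hit
  → r_2 = 1.2216
beam 3: φ=-45°, α=150°
  direction (-0.8660, 0.5000); cell (1,3); t to first gridline: x 0.6928, y 0.3600 (then +1.1547 / +2.0000)
    (1,4) via y @ 0.3600
    (0,4) via x @ 0.6928  # hit
  → r_3 = 0.6928
beam 4: φ=0°, α=195°
  direction (-0.9659, -0.2588); cell (1,3); t to first gridline: x 0.6212, y 3.1682 (then +1.0353 / +3.8637)
    (0,3) via x @ 0.6212  # hit
  → r_4 = 0.6212
beam 5: φ=45°, α=240°
  direction (-0.5000, -0.8660); cell (1,3); t to first gridline: x 1.2000, y 0.9469 (then +2.0000 / +1.1547)
    (1,2) via y @ 0.9469  # hit
  → r_5 = 0.9469
beam 6: φ=90°, α=285°
  direction (0.2588, -0.9659); cell (1,3); t to first gridline: x 1.5455, y 0.8489 (then +3.8637 / +1.0353)
    (1,2) via y @ 0.8489  # hit
  → r_6 = 0.8489
beam 7: φ=135°, α=330°
  direction (0.8660, -0.5000); cell (1,3); t to first gridline: x 0.4619, y 1.6400 (then +1.1547 / +2.0000)
    (2,3) via x @ 0.4619
    (3,3) via x @ 1.6166
    (3,2) via y @ 1.6400
    (4,2) via x @ 2.7713
    (4,1) via y @ 3.6400  # hit
  → r_7 = 3.6400

ranges = [1.3625, 1.2216, 0.6928, 0.6212, 0.9469, 0.8489, 3.6400]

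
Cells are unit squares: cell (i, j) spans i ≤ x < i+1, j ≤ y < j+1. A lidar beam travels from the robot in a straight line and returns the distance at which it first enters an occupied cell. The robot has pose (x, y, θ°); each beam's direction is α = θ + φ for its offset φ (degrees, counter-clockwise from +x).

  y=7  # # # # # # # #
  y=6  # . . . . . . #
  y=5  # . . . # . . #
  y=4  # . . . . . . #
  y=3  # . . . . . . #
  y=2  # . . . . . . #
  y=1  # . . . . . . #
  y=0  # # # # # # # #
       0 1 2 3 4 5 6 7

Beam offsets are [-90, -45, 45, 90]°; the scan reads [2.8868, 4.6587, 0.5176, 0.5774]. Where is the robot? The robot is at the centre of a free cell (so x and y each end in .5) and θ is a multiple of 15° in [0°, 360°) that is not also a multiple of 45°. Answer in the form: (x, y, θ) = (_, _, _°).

(x, y, θ) = (3.5, 5.5, 300°)

Candidates: 35 free-cell centres × 16 headings = 560 poses. Raycast each; keep the one whose scan matches to 4 dp.
  (5.5, 6.5, 345°): beam 1 = 5.6940 ≠ 2.8868 ✗
  (2.5, 5.5, 195°): beam 1 = 1.5529 ≠ 2.8868 ✗
  (2.5, 1.5, 120°): beam 1 = 5.1962 ≠ 2.8868 ✗
  (2.5, 3.5, 150°): beam 1 = 4.0415 ≠ 2.8868 ✗
  …
  (3.5, 5.5, 300°): r_1=2.8868, r_2=4.6587, r_3=0.5176, r_4=0.5774 — all match ✓
Only this pose fits every beam.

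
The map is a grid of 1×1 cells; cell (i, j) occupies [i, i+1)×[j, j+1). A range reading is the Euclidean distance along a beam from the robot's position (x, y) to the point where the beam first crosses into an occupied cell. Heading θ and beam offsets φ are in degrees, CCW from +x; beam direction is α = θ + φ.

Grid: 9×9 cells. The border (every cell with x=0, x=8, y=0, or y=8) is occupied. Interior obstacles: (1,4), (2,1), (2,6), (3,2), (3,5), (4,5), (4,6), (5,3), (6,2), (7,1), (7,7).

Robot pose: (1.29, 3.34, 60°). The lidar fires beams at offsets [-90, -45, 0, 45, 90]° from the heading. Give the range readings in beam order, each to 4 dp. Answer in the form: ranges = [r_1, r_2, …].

beam 1: φ=-90°, α=330°
  dir = (cos 330°, sin 330°) = (0.8660, -0.5000); from cell (1,3)
  next x-line at t=0.8198, next y-line at t=0.6800; Δt_x=1.1547, Δt_y=2.0000
    y: enter (1,2) at t=0.6800
    x: enter (2,2) at t=0.8198
    x: enter (3,2) at t=1.9745 ← occupied
  → r_1 = 1.9745
beam 2: φ=-45°, α=15°
  dir = (cos 15°, sin 15°) = (0.9659, 0.2588); from cell (1,3)
  next x-line at t=0.7350, next y-line at t=2.5500; Δt_x=1.0353, Δt_y=3.8637
    x: enter (2,3) at t=0.7350
    x: enter (3,3) at t=1.7703
    y: enter (3,4) at t=2.5500
    x: enter (4,4) at t=2.8056
    x: enter (5,4) at t=3.8409
    x: enter (6,4) at t=4.8762
    x: enter (7,4) at t=5.9114
    y: enter (7,5) at t=6.4137
    x: enter (8,5) at t=6.9467 ← occupied
  → r_2 = 6.9467
beam 3: φ=0°, α=60°
  dir = (cos 60°, sin 60°) = (0.5000, 0.8660); from cell (1,3)
  next x-line at t=1.4200, next y-line at t=0.7621; Δt_x=2.0000, Δt_y=1.1547
    y: enter (1,4) at t=0.7621 ← occupied
  → r_3 = 0.7621
beam 4: φ=45°, α=105°
  dir = (cos 105°, sin 105°) = (-0.2588, 0.9659); from cell (1,3)
  next x-line at t=1.1205, next y-line at t=0.6833; Δt_x=3.8637, Δt_y=1.0353
    y: enter (1,4) at t=0.6833 ← occupied
  → r_4 = 0.6833
beam 5: φ=90°, α=150°
  dir = (cos 150°, sin 150°) = (-0.8660, 0.5000); from cell (1,3)
  next x-line at t=0.3349, next y-line at t=1.3200; Δt_x=1.1547, Δt_y=2.0000
    x: enter (0,3) at t=0.3349 ← occupied
  → r_5 = 0.3349

ranges = [1.9745, 6.9467, 0.7621, 0.6833, 0.3349]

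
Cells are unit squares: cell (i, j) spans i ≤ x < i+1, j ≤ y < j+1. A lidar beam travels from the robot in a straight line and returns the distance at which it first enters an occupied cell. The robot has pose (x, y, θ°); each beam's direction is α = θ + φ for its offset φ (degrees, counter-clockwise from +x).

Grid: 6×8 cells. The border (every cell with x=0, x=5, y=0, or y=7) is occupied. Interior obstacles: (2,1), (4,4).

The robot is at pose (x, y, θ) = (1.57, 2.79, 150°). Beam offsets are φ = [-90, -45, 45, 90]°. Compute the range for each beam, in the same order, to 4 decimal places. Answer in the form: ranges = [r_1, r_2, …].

beam 1: φ=-90°, α=60°
  dir = (cos 60°, sin 60°) = (0.5000, 0.8660); from cell (1,2)
  next x-line at t=0.8600, next y-line at t=0.2425; Δt_x=2.0000, Δt_y=1.1547
    y: enter (1,3) at t=0.2425
    x: enter (2,3) at t=0.8600
    y: enter (2,4) at t=1.3972
    y: enter (2,5) at t=2.5519
    x: enter (3,5) at t=2.8600
    y: enter (3,6) at t=3.7066
    x: enter (4,6) at t=4.8600
    y: enter (4,7) at t=4.8613 ← occupied
  → r_1 = 4.8613
beam 2: φ=-45°, α=105°
  dir = (cos 105°, sin 105°) = (-0.2588, 0.9659); from cell (1,2)
  next x-line at t=2.2023, next y-line at t=0.2174; Δt_x=3.8637, Δt_y=1.0353
    y: enter (1,3) at t=0.2174
    y: enter (1,4) at t=1.2527
    x: enter (0,4) at t=2.2023 ← occupied
  → r_2 = 2.2023
beam 3: φ=45°, α=195°
  dir = (cos 195°, sin 195°) = (-0.9659, -0.2588); from cell (1,2)
  next x-line at t=0.5901, next y-line at t=3.0523; Δt_x=1.0353, Δt_y=3.8637
    x: enter (0,2) at t=0.5901 ← occupied
  → r_3 = 0.5901
beam 4: φ=90°, α=240°
  dir = (cos 240°, sin 240°) = (-0.5000, -0.8660); from cell (1,2)
  next x-line at t=1.1400, next y-line at t=0.9122; Δt_x=2.0000, Δt_y=1.1547
    y: enter (1,1) at t=0.9122
    x: enter (0,1) at t=1.1400 ← occupied
  → r_4 = 1.1400

ranges = [4.8613, 2.2023, 0.5901, 1.1400]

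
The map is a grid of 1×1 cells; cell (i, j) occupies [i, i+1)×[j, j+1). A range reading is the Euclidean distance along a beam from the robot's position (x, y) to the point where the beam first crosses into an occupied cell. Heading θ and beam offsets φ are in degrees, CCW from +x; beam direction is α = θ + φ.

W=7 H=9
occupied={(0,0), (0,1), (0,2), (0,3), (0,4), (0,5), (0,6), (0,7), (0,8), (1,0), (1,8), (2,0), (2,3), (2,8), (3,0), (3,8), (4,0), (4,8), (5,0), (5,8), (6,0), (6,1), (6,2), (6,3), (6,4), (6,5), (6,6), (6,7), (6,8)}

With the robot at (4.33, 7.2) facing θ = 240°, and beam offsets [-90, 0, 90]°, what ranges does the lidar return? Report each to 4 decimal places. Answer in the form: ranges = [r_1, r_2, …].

ranges = [1.6000, 3.6950, 1.9283]

beam 1: φ=-90°, α=150°
  cosα=-0.8660 sinα=0.5000 | (4,7) | tMaxX 0.3811 tMaxY 1.6000 | tΔX 1.1547 tΔY 2.0000
    t=0.3811 [x] (3,7)
    t=1.5358 [x] (2,7)
    t=1.6000 [y] (2,8) — stop
  → r_1 = 1.6000
beam 2: φ=0°, α=240°
  cosα=-0.5000 sinα=-0.8660 | (4,7) | tMaxX 0.6600 tMaxY 0.2309 | tΔX 2.0000 tΔY 1.1547
    t=0.2309 [y] (4,6)
    t=0.6600 [x] (3,6)
    t=1.3856 [y] (3,5)
    t=2.5403 [y] (3,4)
    t=2.6600 [x] (2,4)
    t=3.6950 [y] (2,3) — stop
  → r_2 = 3.6950
beam 3: φ=90°, α=330°
  cosα=0.8660 sinα=-0.5000 | (4,7) | tMaxX 0.7736 tMaxY 0.4000 | tΔX 1.1547 tΔY 2.0000
    t=0.4000 [y] (4,6)
    t=0.7736 [x] (5,6)
    t=1.9283 [x] (6,6) — stop
  → r_3 = 1.9283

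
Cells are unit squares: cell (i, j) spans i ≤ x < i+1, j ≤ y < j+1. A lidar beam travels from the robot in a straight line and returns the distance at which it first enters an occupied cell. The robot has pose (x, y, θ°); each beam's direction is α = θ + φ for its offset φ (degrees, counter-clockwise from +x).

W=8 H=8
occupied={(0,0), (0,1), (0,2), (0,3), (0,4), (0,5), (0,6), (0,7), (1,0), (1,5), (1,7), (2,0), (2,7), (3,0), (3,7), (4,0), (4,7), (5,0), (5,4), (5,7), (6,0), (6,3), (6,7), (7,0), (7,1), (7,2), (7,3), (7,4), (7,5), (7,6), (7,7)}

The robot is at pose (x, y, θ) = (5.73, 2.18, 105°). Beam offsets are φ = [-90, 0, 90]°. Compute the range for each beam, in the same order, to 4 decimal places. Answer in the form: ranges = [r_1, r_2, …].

beam 1: φ=-90°, α=15°
  dir = (cos 15°, sin 15°) = (0.9659, 0.2588); from cell (5,2)
  next x-line at t=0.2795, next y-line at t=3.1682; Δt_x=1.0353, Δt_y=3.8637
    x: enter (6,2) at t=0.2795
    x: enter (7,2) at t=1.3148 ← occupied
  → r_1 = 1.3148
beam 2: φ=0°, α=105°
  dir = (cos 105°, sin 105°) = (-0.2588, 0.9659); from cell (5,2)
  next x-line at t=2.8205, next y-line at t=0.8489; Δt_x=3.8637, Δt_y=1.0353
    y: enter (5,3) at t=0.8489
    y: enter (5,4) at t=1.8842 ← occupied
  → r_2 = 1.8842
beam 3: φ=90°, α=195°
  dir = (cos 195°, sin 195°) = (-0.9659, -0.2588); from cell (5,2)
  next x-line at t=0.7558, next y-line at t=0.6955; Δt_x=1.0353, Δt_y=3.8637
    y: enter (5,1) at t=0.6955
    x: enter (4,1) at t=0.7558
    x: enter (3,1) at t=1.7910
    x: enter (2,1) at t=2.8263
    x: enter (1,1) at t=3.8616
    y: enter (1,0) at t=4.5592 ← occupied
  → r_3 = 4.5592

ranges = [1.3148, 1.8842, 4.5592]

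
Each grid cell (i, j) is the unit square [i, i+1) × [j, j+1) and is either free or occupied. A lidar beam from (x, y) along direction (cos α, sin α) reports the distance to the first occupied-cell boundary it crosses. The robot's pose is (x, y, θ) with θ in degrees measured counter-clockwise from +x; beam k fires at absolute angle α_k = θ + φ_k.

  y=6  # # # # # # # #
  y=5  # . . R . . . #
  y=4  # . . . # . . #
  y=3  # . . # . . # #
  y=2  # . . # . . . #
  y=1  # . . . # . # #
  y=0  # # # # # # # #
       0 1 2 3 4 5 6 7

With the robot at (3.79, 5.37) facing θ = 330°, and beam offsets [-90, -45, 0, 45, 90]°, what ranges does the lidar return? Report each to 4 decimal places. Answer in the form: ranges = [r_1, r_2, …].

beam 1: φ=-90°, α=240°
  cosα=-0.5000 sinα=-0.8660 | (3,5) | tMaxX 1.5800 tMaxY 0.4272 | tΔX 2.0000 tΔY 1.1547
    t=0.4272 [y] (3,4)
    t=1.5800 [x] (2,4)
    t=1.5819 [y] (2,3)
    t=2.7366 [y] (2,2)
    t=3.5800 [x] (1,2)
    t=3.8913 [y] (1,1)
    t=5.0460 [y] (1,0) — stop
  → r_1 = 5.0460
beam 2: φ=-45°, α=285°
  cosα=0.2588 sinα=-0.9659 | (3,5) | tMaxX 0.8114 tMaxY 0.3831 | tΔX 3.8637 tΔY 1.0353
    t=0.3831 [y] (3,4)
    t=0.8114 [x] (4,4) — stop
  → r_2 = 0.8114
beam 3: φ=0°, α=330°
  cosα=0.8660 sinα=-0.5000 | (3,5) | tMaxX 0.2425 tMaxY 0.7400 | tΔX 1.1547 tΔY 2.0000
    t=0.2425 [x] (4,5)
    t=0.7400 [y] (4,4) — stop
  → r_3 = 0.7400
beam 4: φ=45°, α=15°
  cosα=0.9659 sinα=0.2588 | (3,5) | tMaxX 0.2174 tMaxY 2.4341 | tΔX 1.0353 tΔY 3.8637
    t=0.2174 [x] (4,5)
    t=1.2527 [x] (5,5)
    t=2.2880 [x] (6,5)
    t=2.4341 [y] (6,6) — stop
  → r_4 = 2.4341
beam 5: φ=90°, α=60°
  cosα=0.5000 sinα=0.8660 | (3,5) | tMaxX 0.4200 tMaxY 0.7275 | tΔX 2.0000 tΔY 1.1547
    t=0.4200 [x] (4,5)
    t=0.7275 [y] (4,6) — stop
  → r_5 = 0.7275

ranges = [5.0460, 0.8114, 0.7400, 2.4341, 0.7275]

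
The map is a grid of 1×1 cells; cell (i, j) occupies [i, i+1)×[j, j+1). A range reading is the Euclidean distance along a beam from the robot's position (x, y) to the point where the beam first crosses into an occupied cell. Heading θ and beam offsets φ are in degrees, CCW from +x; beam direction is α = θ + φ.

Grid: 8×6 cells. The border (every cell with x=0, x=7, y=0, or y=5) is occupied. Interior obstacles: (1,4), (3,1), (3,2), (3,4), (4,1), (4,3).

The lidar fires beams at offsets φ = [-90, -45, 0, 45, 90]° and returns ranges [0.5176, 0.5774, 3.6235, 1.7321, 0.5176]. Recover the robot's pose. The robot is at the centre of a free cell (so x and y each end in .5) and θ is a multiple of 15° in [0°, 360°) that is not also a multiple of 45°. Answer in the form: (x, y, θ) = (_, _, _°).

(x, y, θ) = (2.5, 4.5, 255°)

The pose lattice has 18·16 = 288 candidates. Test each by forward raycasting.
  (4.5, 4.5, 120°): beam 1 = 1.0000 ≠ 0.5176 ✗
  (6.5, 4.5, 195°): beam 2 = 1.0000 ≠ 0.5774 ✗
  (3.5, 3.5, 300°): beam 1 = 2.8868 ≠ 0.5176 ✗
  (2.5, 1.5, 105°): beam 2 = 1.0000 ≠ 0.5774 ✗
  …
  (2.5, 4.5, 255°): r_1=0.5176, r_2=0.5774, r_3=3.6235, r_4=1.7321, r_5=0.5176 — all match ✓
Only this pose fits every beam.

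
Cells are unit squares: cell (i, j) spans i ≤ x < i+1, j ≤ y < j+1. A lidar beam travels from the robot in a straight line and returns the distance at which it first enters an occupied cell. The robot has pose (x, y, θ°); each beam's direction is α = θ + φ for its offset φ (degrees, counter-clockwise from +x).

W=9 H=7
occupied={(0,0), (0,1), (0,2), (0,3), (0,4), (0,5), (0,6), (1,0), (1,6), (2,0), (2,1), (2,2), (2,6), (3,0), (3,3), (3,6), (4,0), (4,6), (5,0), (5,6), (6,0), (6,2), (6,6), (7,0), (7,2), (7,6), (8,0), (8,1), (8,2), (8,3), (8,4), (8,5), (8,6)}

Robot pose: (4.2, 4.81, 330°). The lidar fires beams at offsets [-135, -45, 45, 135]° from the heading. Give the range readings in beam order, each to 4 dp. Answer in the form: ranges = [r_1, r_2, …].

ranges = [3.3129, 3.9444, 3.9340, 1.2320]

beam 1: φ=-135°, α=195°
  cosα=-0.9659 sinα=-0.2588 | (4,4) | tMaxX 0.2071 tMaxY 3.1296 | tΔX 1.0353 tΔY 3.8637
    t=0.2071 [x] (3,4)
    t=1.2423 [x] (2,4)
    t=2.2776 [x] (1,4)
    t=3.1296 [y] (1,3)
    t=3.3129 [x] (0,3) — stop
  → r_1 = 3.3129
beam 2: φ=-45°, α=285°
  cosα=0.2588 sinα=-0.9659 | (4,4) | tMaxX 3.0910 tMaxY 0.8386 | tΔX 3.8637 tΔY 1.0353
    t=0.8386 [y] (4,3)
    t=1.8738 [y] (4,2)
    t=2.9091 [y] (4,1)
    t=3.0910 [x] (5,1)
    t=3.9444 [y] (5,0) — stop
  → r_2 = 3.9444
beam 3: φ=45°, α=15°
  cosα=0.9659 sinα=0.2588 | (4,4) | tMaxX 0.8282 tMaxY 0.7341 | tΔX 1.0353 tΔY 3.8637
    t=0.7341 [y] (4,5)
    t=0.8282 [x] (5,5)
    t=1.8635 [x] (6,5)
    t=2.8988 [x] (7,5)
    t=3.9340 [x] (8,5) — stop
  → r_3 = 3.9340
beam 4: φ=135°, α=105°
  cosα=-0.2588 sinα=0.9659 | (4,4) | tMaxX 0.7727 tMaxY 0.1967 | tΔX 3.8637 tΔY 1.0353
    t=0.1967 [y] (4,5)
    t=0.7727 [x] (3,5)
    t=1.2320 [y] (3,6) — stop
  → r_4 = 1.2320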